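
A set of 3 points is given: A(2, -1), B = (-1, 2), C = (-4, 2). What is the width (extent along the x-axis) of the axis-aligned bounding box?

max x = 2, min x = -4, so width = 6.

6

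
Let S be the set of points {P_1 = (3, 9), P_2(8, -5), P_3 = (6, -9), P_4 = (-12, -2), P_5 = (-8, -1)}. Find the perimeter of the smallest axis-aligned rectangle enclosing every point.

76

Width = max x − min x = 8 − (-12) = 20.
Height = max y − min y = 9 − (-9) = 18.
Perimeter = 2(20 + 18) = 76.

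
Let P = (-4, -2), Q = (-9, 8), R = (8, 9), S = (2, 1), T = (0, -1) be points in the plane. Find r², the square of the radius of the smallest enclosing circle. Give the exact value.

A smallest enclosing disk is always determined by at most three of the input points on its boundary.
The minimum enclosing circle is determined by three boundary points: P, Q, R.
Their circumcentre is (-5/14, 85/14) with r² = 7685/98.
The farthest remaining point T is at distance² 4913/98 ≤ 7685/98.

7685/98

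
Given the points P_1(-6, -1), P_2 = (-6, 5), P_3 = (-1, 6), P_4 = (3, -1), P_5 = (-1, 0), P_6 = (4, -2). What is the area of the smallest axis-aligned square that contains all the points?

The bounding box has width 10 and height 8.
An axis-aligned square enclosing the set must have side ≥ max(width, height).
So the minimum side is max(10, 8) = 10.
Area = 10² = 100.

100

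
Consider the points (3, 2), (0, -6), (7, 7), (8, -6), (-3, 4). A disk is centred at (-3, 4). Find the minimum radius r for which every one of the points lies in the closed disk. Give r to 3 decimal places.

14.866

The required radius is the distance from (-3, 4) to the farthest point.
Squared distances: 40, 109, 109, 221, 0.
Maximum is 221, attained at (8, -6).
r = √221 ≈ 14.866.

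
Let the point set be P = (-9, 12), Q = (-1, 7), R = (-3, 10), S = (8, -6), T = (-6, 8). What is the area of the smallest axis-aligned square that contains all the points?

The bounding box has width 17 and height 18.
An axis-aligned square enclosing the set must have side ≥ max(width, height).
So the minimum side is max(17, 18) = 18.
Area = 18² = 324.

324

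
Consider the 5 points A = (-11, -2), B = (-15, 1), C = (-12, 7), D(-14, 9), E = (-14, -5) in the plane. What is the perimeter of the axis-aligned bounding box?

36

Width = max x − min x = -11 − (-15) = 4.
Height = max y − min y = 9 − (-5) = 14.
Perimeter = 2(4 + 14) = 36.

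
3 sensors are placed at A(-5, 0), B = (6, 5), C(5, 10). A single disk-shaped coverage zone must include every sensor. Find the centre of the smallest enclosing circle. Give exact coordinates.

Side lengths²: AB² = 146, AC² = 200, BC² = 26.
Since AC² = 200 ≥ 146 + 26 = 172, the angle opposite AC is not acute, so the smallest enclosing circle has AC as diameter.
Centre = midpoint of AC = (0, 5), r² = 200/4 = 50.
Centre = (0, 5).

(0, 5)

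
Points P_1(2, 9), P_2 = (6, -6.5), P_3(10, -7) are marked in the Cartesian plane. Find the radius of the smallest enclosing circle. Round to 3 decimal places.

Side lengths²: P_1P_2² = 256.25, P_1P_3² = 320, P_2P_3² = 16.25.
Since P_1P_3² = 320 ≥ 256.25 + 16.25 = 272.5, the angle opposite P_1P_3 is not acute, so the smallest enclosing circle has P_1P_3 as diameter.
Centre = midpoint of P_1P_3 = (6, 1), r² = 320/4 = 80.
r = √80 ≈ 8.944.

8.944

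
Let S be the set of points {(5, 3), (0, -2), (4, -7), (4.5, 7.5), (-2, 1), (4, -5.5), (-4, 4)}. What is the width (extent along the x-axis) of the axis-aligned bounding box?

max x = 5, min x = -4, so width = 9.

9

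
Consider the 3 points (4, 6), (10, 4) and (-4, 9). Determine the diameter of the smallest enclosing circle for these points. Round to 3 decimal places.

Call the three points A, B, C in the order given.
Side lengths²: AB² = 40, AC² = 73, BC² = 221.
Since BC² = 221 ≥ 73 + 40 = 113, the angle opposite BC is not acute, so the smallest enclosing circle has BC as diameter.
Centre = midpoint of BC = (3, 6.5), r² = 221/4 = 55.25.
Diameter = 2r = 2√(55.25) ≈ 14.866.

14.866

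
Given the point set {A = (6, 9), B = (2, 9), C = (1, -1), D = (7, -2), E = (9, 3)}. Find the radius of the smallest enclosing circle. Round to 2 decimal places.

The farthest pair is B–D with squared distance 146. The circle on this segment as diameter has centre (4.5, 3.5) and r² = 146/4 = 36.5.
Check A: distance² to centre = 32.5 ≤ 36.5, so it lies inside.
All remaining points lie in this disk, and no smaller disk contains both endpoints, so this is the minimum enclosing circle.
r = √(36.5) ≈ 6.04.

6.04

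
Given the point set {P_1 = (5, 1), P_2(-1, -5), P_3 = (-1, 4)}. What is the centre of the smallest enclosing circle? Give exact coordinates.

(0.5, -0.5)

Side lengths²: P_1P_2² = 72, P_1P_3² = 45, P_2P_3² = 81.
Since P_2P_3² = 81 < 72 + 45 = 117, the triangle is acute, so the smallest enclosing circle is the circumcircle.
Circumcentre = (0.5, -0.5), r² = 22.5.
Centre = (0.5, -0.5).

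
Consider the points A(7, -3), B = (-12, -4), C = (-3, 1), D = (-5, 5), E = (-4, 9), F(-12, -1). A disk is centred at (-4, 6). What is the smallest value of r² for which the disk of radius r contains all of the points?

The required radius is the distance from (-4, 6) to the farthest point.
Squared distances: 202, 164, 26, 2, 9, 113.
Maximum is 202, attained at A.

202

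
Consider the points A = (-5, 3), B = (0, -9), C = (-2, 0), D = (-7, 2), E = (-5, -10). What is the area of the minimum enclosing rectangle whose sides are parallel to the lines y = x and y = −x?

In coordinates u = x + y, v = x − y the rectangle is axis-aligned; the map (x,y)→(u,v) scales areas by 2.
u-values: -2, -9, -2, -5, -15; range = -2 − (-15) = 13.
v-values: -8, 9, -2, -9, 5; range = 9 − (-9) = 18.
Area = (13 × 18) / 2 = 117.

117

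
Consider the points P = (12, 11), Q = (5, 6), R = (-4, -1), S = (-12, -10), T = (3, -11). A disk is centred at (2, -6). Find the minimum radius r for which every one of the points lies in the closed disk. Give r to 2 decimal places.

The required radius is the distance from (2, -6) to the farthest point.
Squared distances: 389, 153, 61, 212, 26.
Maximum is 389, attained at P.
r = √389 ≈ 19.72.

19.72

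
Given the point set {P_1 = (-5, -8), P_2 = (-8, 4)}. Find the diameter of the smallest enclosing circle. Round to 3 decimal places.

12.369

The smallest circle enclosing two points has them as diameter endpoints.
Centre = midpoint = (-6.5, -2); r² = |P_1P_2|²/4 = 153/4 = 38.25.
Diameter = 2r = 2√(38.25) ≈ 12.369.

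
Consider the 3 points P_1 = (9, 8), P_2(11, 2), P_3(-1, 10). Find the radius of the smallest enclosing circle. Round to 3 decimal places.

7.211

Side lengths²: P_1P_2² = 40, P_1P_3² = 104, P_2P_3² = 208.
Since P_2P_3² = 208 ≥ 104 + 40 = 144, the angle opposite P_2P_3 is not acute, so the smallest enclosing circle has P_2P_3 as diameter.
Centre = midpoint of P_2P_3 = (5, 6), r² = 208/4 = 52.
r = √52 ≈ 7.211.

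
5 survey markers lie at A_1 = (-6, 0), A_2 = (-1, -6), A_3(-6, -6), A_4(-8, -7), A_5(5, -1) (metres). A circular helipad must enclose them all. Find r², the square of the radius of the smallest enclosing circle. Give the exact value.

The minimum enclosing circle of a finite set is fixed by two of the points (as a diameter) or three (as a circumcircle).
The farthest pair is A_4–A_5 with squared distance 205. The circle on this segment as diameter has centre (-1.5, -4) and r² = 205/4 = 51.25.
Check A_1: distance² to centre = 36.25 ≤ 51.25, so it lies inside.
All remaining points lie in this disk, and no smaller disk contains both endpoints, so this is the minimum enclosing circle.

51.25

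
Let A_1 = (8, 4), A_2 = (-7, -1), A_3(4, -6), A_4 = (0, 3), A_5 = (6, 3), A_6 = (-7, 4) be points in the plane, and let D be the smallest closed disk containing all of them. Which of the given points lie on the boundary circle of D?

A_1, A_3, A_6

By Welzl's lemma the MEC is supported by two points (diametrically opposite) or three points (on a circumcircle).
The minimum enclosing circle is determined by three boundary points: A_1, A_3, A_6.
Their circumcentre is (0.5, 1.2) with r² = 64.09.
The farthest remaining point A_2 is at distance² 61.09 ≤ 64.09.
The points at distance exactly r from the centre are A_1, A_3, A_6 — 3 points.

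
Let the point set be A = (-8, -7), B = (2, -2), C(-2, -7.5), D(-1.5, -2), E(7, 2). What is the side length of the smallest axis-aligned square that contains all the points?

15

The bounding box has width 15 and height 9.5.
An axis-aligned square enclosing the set must have side ≥ max(width, height).
So the minimum side is max(15, 9.5) = 15.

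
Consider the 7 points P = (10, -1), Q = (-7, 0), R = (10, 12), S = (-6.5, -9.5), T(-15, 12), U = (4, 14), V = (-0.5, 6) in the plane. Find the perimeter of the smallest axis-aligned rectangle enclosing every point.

Width = max x − min x = 10 − (-15) = 25.
Height = max y − min y = 14 − (-9.5) = 23.5.
Perimeter = 2(25 + 23.5) = 97.

97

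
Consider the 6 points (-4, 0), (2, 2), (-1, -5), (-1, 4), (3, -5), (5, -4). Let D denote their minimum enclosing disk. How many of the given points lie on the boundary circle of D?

3

The minimum enclosing circle of a finite set is fixed by two of the points (as a diameter) or three (as a circumcircle).
The minimum enclosing circle is determined by three boundary points: (-4, 0), (-1, 4), (5, -4).
Their circumcentre is (13/12, -0.6875) with r² = 60625/2304.
The farthest remaining point (-1, -5) is at distance² 52849/2304 ≤ 60625/2304.
The points at distance exactly r from the centre are (-4, 0), (-1, 4), (5, -4) — 3 points.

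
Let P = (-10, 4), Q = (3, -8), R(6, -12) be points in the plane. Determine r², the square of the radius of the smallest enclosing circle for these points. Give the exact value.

Side lengths²: PQ² = 313, PR² = 512, QR² = 25.
Since PR² = 512 ≥ 313 + 25 = 338, the angle opposite PR is not acute, so the smallest enclosing circle has PR as diameter.
Centre = midpoint of PR = (-2, -4), r² = 512/4 = 128.

128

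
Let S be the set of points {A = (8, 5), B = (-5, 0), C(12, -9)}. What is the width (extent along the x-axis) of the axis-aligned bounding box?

max x = 12, min x = -5, so width = 17.

17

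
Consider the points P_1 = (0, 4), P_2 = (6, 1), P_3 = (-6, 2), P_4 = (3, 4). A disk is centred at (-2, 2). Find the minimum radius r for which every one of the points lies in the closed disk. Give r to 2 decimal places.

8.06

The required radius is the distance from (-2, 2) to the farthest point.
Squared distances: 8, 65, 16, 29.
Maximum is 65, attained at P_2.
r = √65 ≈ 8.06.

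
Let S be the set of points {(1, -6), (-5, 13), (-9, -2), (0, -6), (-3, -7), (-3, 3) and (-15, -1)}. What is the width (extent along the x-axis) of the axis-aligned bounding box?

16

max x = 1, min x = -15, so width = 16.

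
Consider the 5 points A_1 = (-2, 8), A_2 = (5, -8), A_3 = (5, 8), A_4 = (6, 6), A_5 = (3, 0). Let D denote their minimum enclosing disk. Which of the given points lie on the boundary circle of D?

A_1, A_2, A_3

The minimum enclosing circle of a finite set is fixed by two of the points (as a diameter) or three (as a circumcircle).
The farthest pair is A_1–A_2 with squared distance 305. The circle on this segment as diameter has centre (1.5, 0) and r² = 305/4 = 76.25.
Check A_3: distance² to centre = 76.25 ≤ 76.25, so it lies inside.
All remaining points lie in this disk, and no smaller disk contains both endpoints, so this is the minimum enclosing circle.
The points at distance exactly r from the centre are A_1, A_2, A_3 — 3 points.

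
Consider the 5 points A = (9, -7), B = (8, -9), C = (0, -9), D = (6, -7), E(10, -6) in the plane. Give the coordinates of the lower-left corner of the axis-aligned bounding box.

x-range [0, 10], y-range [-9, -6].
The lower-left corner is (0, -9).

(0, -9)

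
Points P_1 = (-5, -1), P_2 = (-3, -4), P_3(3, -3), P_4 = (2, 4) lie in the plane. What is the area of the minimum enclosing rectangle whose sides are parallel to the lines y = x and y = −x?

In coordinates u = x + y, v = x − y the rectangle is axis-aligned; the map (x,y)→(u,v) scales areas by 2.
u-values: -6, -7, 0, 6; range = 6 − (-7) = 13.
v-values: -4, 1, 6, -2; range = 6 − (-4) = 10.
Area = (13 × 10) / 2 = 65.

65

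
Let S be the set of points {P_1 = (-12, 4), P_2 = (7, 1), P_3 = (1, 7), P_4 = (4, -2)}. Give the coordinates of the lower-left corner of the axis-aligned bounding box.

x-range [-12, 7], y-range [-2, 7].
The lower-left corner is (-12, -2).

(-12, -2)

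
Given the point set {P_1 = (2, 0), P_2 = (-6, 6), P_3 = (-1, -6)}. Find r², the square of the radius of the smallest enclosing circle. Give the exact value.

Side lengths²: P_1P_2² = 100, P_1P_3² = 45, P_2P_3² = 169.
Since P_2P_3² = 169 ≥ 100 + 45 = 145, the angle opposite P_2P_3 is not acute, so the smallest enclosing circle has P_2P_3 as diameter.
Centre = midpoint of P_2P_3 = (-3.5, 0), r² = 169/4 = 42.25.

42.25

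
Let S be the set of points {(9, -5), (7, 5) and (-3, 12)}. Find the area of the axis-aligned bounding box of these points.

204

x ranges over [-3, 9], width 12.
y ranges over [-5, 12], height 17.
Area = 12 × 17 = 204.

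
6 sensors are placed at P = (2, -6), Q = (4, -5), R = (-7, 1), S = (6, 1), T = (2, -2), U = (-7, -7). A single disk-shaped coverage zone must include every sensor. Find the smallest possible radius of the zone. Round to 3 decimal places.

7.632

A smallest enclosing disk is always determined by at most three of the input points on its boundary.
The farthest pair is S–U with squared distance 233. The circle on this segment as diameter has centre (-0.5, -3) and r² = 233/4 = 58.25.
Check P: distance² to centre = 15.25 ≤ 58.25, so it lies inside.
All remaining points lie in this disk, and no smaller disk contains both endpoints, so this is the minimum enclosing circle.
r = √(58.25) ≈ 7.632.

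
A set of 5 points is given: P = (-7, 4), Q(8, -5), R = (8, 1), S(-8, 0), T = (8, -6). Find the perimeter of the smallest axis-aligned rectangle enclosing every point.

52

Width = max x − min x = 8 − (-8) = 16.
Height = max y − min y = 4 − (-6) = 10.
Perimeter = 2(16 + 10) = 52.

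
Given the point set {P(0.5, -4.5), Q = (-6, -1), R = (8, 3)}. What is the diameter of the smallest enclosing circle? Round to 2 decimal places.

14.56

Side lengths²: PQ² = 54.5, PR² = 112.5, QR² = 212.
Since QR² = 212 ≥ 112.5 + 54.5 = 167, the angle opposite QR is not acute, so the smallest enclosing circle has QR as diameter.
Centre = midpoint of QR = (1, 1), r² = 212/4 = 53.
Diameter = 2r = 2√53 ≈ 14.56.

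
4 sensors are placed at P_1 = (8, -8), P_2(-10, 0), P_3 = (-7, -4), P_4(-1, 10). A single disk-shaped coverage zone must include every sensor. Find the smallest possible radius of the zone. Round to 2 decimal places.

A smallest enclosing disk is always determined by at most three of the input points on its boundary.
The minimum enclosing circle is determined by three boundary points: P_1, P_2, P_4.
Their circumcentre is (4/7, -13/28) with r² = 87785/784.
The farthest remaining point P_3 is at distance² 54745/784 ≤ 87785/784.
r = √(87785/784) ≈ 10.58.

10.58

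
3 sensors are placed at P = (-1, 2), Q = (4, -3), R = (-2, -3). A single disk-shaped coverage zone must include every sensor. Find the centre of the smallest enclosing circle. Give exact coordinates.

Side lengths²: PQ² = 50, PR² = 26, QR² = 36.
Since PQ² = 50 < 36 + 26 = 62, the triangle is acute, so the smallest enclosing circle is the circumcircle.
Circumcentre = (1, -1), r² = 13.
Centre = (1, -1).

(1, -1)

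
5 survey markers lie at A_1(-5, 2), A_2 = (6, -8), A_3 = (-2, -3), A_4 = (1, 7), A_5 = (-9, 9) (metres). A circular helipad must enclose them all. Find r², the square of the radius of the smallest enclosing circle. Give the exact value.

128.5

A smallest enclosing disk is always determined by at most three of the input points on its boundary.
The farthest pair is A_2–A_5 with squared distance 514. The circle on this segment as diameter has centre (-1.5, 0.5) and r² = 514/4 = 128.5.
Check A_1: distance² to centre = 14.5 ≤ 128.5, so it lies inside.
All remaining points lie in this disk, and no smaller disk contains both endpoints, so this is the minimum enclosing circle.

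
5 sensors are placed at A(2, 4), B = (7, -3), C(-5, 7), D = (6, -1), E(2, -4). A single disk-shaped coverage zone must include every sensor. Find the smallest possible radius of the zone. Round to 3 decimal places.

7.810

The minimum enclosing circle of a finite set is fixed by two of the points (as a diameter) or three (as a circumcircle).
The farthest pair is B–C with squared distance 244. The circle on this segment as diameter has centre (1, 2) and r² = 244/4 = 61.
Check A: distance² to centre = 5 ≤ 61, so it lies inside.
All remaining points lie in this disk, and no smaller disk contains both endpoints, so this is the minimum enclosing circle.
r = √61 ≈ 7.810.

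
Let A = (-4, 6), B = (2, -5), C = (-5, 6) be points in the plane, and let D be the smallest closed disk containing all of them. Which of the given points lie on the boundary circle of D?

B, C

Side lengths²: AB² = 157, AC² = 1, BC² = 170.
Since BC² = 170 ≥ 157 + 1 = 158, the angle opposite BC is not acute, so the smallest enclosing circle has BC as diameter.
Centre = midpoint of BC = (-1.5, 0.5), r² = 170/4 = 42.5.
The points at distance exactly r from the centre are B, C — 2 points.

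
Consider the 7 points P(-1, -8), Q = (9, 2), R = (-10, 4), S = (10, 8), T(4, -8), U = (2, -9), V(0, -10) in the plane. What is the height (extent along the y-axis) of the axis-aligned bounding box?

max y = 8, min y = -10, so height = 18.

18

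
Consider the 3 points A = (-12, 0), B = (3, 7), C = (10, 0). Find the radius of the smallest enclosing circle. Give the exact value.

Side lengths²: AB² = 274, AC² = 484, BC² = 98.
Since AC² = 484 ≥ 274 + 98 = 372, the angle opposite AC is not acute, so the smallest enclosing circle has AC as diameter.
Centre = midpoint of AC = (-1, 0), r² = 484/4 = 121.
r = √121 = 11.

11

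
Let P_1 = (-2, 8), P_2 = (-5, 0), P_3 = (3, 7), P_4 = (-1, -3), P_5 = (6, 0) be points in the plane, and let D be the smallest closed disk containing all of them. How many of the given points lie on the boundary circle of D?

3

A smallest enclosing disk is always determined by at most three of the input points on its boundary.
The minimum enclosing circle is determined by three boundary points: P_1, P_2, P_5.
Their circumcentre is (0.5, 2.5) with r² = 36.5.
The farthest remaining point P_4 is at distance² 32.5 ≤ 36.5.
The points at distance exactly r from the centre are P_1, P_2, P_5 — 3 points.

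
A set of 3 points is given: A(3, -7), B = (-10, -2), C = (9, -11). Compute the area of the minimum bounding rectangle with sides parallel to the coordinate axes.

171

x ranges over [-10, 9], width 19.
y ranges over [-11, -2], height 9.
Area = 19 × 9 = 171.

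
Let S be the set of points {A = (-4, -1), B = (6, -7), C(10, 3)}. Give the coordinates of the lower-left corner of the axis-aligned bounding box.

x-range [-4, 10], y-range [-7, 3].
The lower-left corner is (-4, -7).

(-4, -7)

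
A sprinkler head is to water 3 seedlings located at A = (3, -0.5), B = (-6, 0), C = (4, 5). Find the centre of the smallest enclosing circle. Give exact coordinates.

(-1, 2.5)

Side lengths²: AB² = 81.25, AC² = 31.25, BC² = 125.
Since BC² = 125 ≥ 81.25 + 31.25 = 112.5, the angle opposite BC is not acute, so the smallest enclosing circle has BC as diameter.
Centre = midpoint of BC = (-1, 2.5), r² = 125/4 = 31.25.
Centre = (-1, 2.5).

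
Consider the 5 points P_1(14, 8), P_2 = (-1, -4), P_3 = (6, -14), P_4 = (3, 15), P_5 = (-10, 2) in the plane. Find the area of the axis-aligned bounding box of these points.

696

x ranges over [-10, 14], width 24.
y ranges over [-14, 15], height 29.
Area = 24 × 29 = 696.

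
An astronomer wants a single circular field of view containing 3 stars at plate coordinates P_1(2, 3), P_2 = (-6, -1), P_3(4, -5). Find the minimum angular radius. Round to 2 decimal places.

Side lengths²: P_1P_2² = 80, P_1P_3² = 68, P_2P_3² = 116.
Since P_2P_3² = 116 < 80 + 68 = 148, the triangle is acute, so the smallest enclosing circle is the circumcircle.
Circumcentre = (-5/9, -17/9), r² = 2465/81.
r = √(2465/81) ≈ 5.52.

5.52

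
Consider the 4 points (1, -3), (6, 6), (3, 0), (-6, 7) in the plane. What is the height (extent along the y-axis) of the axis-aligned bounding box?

max y = 7, min y = -3, so height = 10.

10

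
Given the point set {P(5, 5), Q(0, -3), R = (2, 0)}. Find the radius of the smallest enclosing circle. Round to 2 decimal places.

Side lengths²: PQ² = 89, PR² = 34, QR² = 13.
Since PQ² = 89 ≥ 34 + 13 = 47, the angle opposite PQ is not acute, so the smallest enclosing circle has PQ as diameter.
Centre = midpoint of PQ = (2.5, 1), r² = 89/4 = 22.25.
r = √(22.25) ≈ 4.72.

4.72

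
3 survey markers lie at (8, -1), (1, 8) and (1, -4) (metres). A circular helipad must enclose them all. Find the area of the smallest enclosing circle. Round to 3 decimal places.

120.855

Call the three points A, B, C in the order given.
Side lengths²: AB² = 130, AC² = 58, BC² = 144.
Since BC² = 144 < 130 + 58 = 188, the triangle is acute, so the smallest enclosing circle is the circumcircle.
Circumcentre = (18/7, 2), r² = 1885/49.
Area = π·r² = π·1885/49 ≈ 120.855.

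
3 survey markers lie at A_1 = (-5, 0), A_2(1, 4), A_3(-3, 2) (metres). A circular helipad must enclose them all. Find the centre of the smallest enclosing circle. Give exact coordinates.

Side lengths²: A_1A_2² = 52, A_1A_3² = 8, A_2A_3² = 20.
Since A_1A_2² = 52 ≥ 20 + 8 = 28, the angle opposite A_1A_2 is not acute, so the smallest enclosing circle has A_1A_2 as diameter.
Centre = midpoint of A_1A_2 = (-2, 2), r² = 52/4 = 13.
Centre = (-2, 2).

(-2, 2)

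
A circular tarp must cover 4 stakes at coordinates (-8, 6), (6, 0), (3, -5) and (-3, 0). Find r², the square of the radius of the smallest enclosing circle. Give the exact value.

61.625

The minimum enclosing circle is determined by three boundary points: (-8, 6), (6, 0), (3, -5).
Their circumcentre is (-1.75, 1.25) with r² = 61.625.
The farthest remaining point (-3, 0) is at distance² 3.125 ≤ 61.625.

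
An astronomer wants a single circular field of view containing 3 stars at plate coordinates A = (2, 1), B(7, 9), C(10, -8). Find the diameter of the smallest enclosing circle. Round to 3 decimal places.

17.263

Side lengths²: AB² = 89, AC² = 145, BC² = 298.
Since BC² = 298 ≥ 145 + 89 = 234, the angle opposite BC is not acute, so the smallest enclosing circle has BC as diameter.
Centre = midpoint of BC = (8.5, 0.5), r² = 298/4 = 74.5.
Diameter = 2r = 2√(74.5) ≈ 17.263.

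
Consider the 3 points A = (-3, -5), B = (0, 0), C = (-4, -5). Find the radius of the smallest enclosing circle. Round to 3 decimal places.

Side lengths²: AB² = 34, AC² = 1, BC² = 41.
Since BC² = 41 ≥ 34 + 1 = 35, the angle opposite BC is not acute, so the smallest enclosing circle has BC as diameter.
Centre = midpoint of BC = (-2, -2.5), r² = 41/4 = 10.25.
r = √(10.25) ≈ 3.202.

3.202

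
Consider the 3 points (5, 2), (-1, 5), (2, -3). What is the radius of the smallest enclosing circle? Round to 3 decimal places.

Call the three points A, B, C in the order given.
Side lengths²: AB² = 45, AC² = 34, BC² = 73.
Since BC² = 73 < 45 + 34 = 79, the triangle is acute, so the smallest enclosing circle is the circumcircle.
Circumcentre = (21/26, 29/26), r² = 6205/338.
r = √(6205/338) ≈ 4.285.

4.285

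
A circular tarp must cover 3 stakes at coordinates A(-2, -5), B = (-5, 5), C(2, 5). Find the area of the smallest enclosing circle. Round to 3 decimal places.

99.306

Side lengths²: AB² = 109, AC² = 116, BC² = 49.
Since AC² = 116 < 109 + 49 = 158, the triangle is acute, so the smallest enclosing circle is the circumcircle.
Circumcentre = (-1.5, 0.6), r² = 31.61.
Area = π·r² = π·31.61 ≈ 99.306.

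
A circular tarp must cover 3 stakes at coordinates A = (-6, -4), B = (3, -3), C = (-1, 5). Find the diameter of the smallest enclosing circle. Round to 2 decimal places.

Side lengths²: AB² = 82, AC² = 106, BC² = 80.
Since AC² = 106 < 82 + 80 = 162, the triangle is acute, so the smallest enclosing circle is the circumcircle.
Circumcentre = (-35/19, -8/19), r² = 10865/361.
Diameter = 2r = 2√(10865/361) ≈ 10.97.

10.97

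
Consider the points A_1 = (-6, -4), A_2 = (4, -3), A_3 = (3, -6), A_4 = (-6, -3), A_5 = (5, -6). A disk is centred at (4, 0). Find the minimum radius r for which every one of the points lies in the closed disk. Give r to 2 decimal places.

10.77

The required radius is the distance from (4, 0) to the farthest point.
Squared distances: 116, 9, 37, 109, 37.
Maximum is 116, attained at A_1.
r = √116 ≈ 10.77.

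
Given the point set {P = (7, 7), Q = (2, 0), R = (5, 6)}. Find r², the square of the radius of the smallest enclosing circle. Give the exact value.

Side lengths²: PQ² = 74, PR² = 5, QR² = 45.
Since PQ² = 74 ≥ 45 + 5 = 50, the angle opposite PQ is not acute, so the smallest enclosing circle has PQ as diameter.
Centre = midpoint of PQ = (4.5, 3.5), r² = 74/4 = 18.5.

18.5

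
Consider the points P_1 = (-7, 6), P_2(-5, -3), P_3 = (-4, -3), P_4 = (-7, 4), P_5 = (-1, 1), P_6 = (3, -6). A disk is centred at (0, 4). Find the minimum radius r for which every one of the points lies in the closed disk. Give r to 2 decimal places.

The required radius is the distance from (0, 4) to the farthest point.
Squared distances: 53, 74, 65, 49, 10, 109.
Maximum is 109, attained at P_6.
r = √109 ≈ 10.44.

10.44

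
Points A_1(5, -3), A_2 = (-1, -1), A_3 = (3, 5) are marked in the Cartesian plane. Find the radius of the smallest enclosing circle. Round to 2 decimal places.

4.27

Side lengths²: A_1A_2² = 40, A_1A_3² = 68, A_2A_3² = 52.
Since A_1A_3² = 68 < 52 + 40 = 92, the triangle is acute, so the smallest enclosing circle is the circumcircle.
Circumcentre = (32/11, 8/11), r² = 2210/121.
r = √(2210/121) ≈ 4.27.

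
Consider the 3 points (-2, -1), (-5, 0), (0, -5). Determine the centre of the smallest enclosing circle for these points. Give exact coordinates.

Call the three points A, B, C in the order given.
Side lengths²: AB² = 10, AC² = 20, BC² = 50.
Since BC² = 50 ≥ 20 + 10 = 30, the angle opposite BC is not acute, so the smallest enclosing circle has BC as diameter.
Centre = midpoint of BC = (-2.5, -2.5), r² = 50/4 = 12.5.
Centre = (-2.5, -2.5).

(-2.5, -2.5)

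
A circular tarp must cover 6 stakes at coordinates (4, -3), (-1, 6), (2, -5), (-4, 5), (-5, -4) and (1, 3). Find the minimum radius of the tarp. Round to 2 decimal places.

5.87

A smallest enclosing disk is always determined by at most three of the input points on its boundary.
The minimum enclosing circle is determined by three boundary points: (-1, 6), (2, -5), (-5, -4).
Their circumcentre is (-31/37, 5/37) with r² = 47125/1369.
The farthest remaining point (-4, 5) is at distance² 46089/1369 ≤ 47125/1369.
r = √(47125/1369) ≈ 5.87.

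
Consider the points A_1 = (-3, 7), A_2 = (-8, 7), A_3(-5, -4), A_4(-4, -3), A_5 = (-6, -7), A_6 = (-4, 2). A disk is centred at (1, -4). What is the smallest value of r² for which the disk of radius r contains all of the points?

202

The required radius is the distance from (1, -4) to the farthest point.
Squared distances: 137, 202, 36, 26, 58, 61.
Maximum is 202, attained at A_2.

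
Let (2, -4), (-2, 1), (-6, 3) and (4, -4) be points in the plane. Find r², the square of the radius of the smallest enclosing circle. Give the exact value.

37.25

The minimum enclosing circle of a finite set is fixed by two of the points (as a diameter) or three (as a circumcircle).
The farthest pair is (-6, 3)–(4, -4) with squared distance 149. The circle on this segment as diameter has centre (-1, -0.5) and r² = 149/4 = 37.25.
Check (2, -4): distance² to centre = 21.25 ≤ 37.25, so it lies inside.
All remaining points lie in this disk, and no smaller disk contains both endpoints, so this is the minimum enclosing circle.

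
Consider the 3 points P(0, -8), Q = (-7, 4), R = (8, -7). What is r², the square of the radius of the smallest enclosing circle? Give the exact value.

86.5

Side lengths²: PQ² = 193, PR² = 65, QR² = 346.
Since QR² = 346 ≥ 193 + 65 = 258, the angle opposite QR is not acute, so the smallest enclosing circle has QR as diameter.
Centre = midpoint of QR = (0.5, -1.5), r² = 346/4 = 86.5.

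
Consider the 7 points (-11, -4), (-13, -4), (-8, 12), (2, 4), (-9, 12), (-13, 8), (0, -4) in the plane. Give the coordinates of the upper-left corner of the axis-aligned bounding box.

(-13, 12)

x-range [-13, 2], y-range [-4, 12].
The upper-left corner is (-13, 12).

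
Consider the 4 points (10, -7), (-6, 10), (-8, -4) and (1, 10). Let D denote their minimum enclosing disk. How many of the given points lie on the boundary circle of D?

By Welzl's lemma the MEC is supported by two points (diametrically opposite) or three points (on a circumcircle).
The farthest pair is (10, -7)–(-6, 10) with squared distance 545. The circle on this segment as diameter has centre (2, 1.5) and r² = 545/4 = 136.25.
Check (-8, -4): distance² to centre = 130.25 ≤ 136.25, so it lies inside.
All remaining points lie in this disk, and no smaller disk contains both endpoints, so this is the minimum enclosing circle.
The points at distance exactly r from the centre are (10, -7), (-6, 10) — 2 points.

2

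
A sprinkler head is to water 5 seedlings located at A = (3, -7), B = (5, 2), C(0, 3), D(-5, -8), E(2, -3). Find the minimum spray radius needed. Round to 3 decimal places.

7.071

The farthest pair is B–D with squared distance 200. The circle on this segment as diameter has centre (0, -3) and r² = 200/4 = 50.
Check A: distance² to centre = 25 ≤ 50, so it lies inside.
All remaining points lie in this disk, and no smaller disk contains both endpoints, so this is the minimum enclosing circle.
r = √50 ≈ 7.071.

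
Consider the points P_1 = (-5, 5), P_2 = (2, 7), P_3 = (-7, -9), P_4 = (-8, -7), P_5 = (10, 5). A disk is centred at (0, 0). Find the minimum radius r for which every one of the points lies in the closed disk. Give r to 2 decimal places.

The required radius is the distance from (0, 0) to the farthest point.
Squared distances: 50, 53, 130, 113, 125.
Maximum is 130, attained at P_3.
r = √130 ≈ 11.40.

11.40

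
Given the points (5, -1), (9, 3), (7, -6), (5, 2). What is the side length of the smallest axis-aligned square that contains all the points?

9

The bounding box has width 4 and height 9.
An axis-aligned square enclosing the set must have side ≥ max(width, height).
So the minimum side is max(4, 9) = 9.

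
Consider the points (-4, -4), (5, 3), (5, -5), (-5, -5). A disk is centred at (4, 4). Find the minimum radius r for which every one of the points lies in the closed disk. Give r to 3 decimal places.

12.728

The required radius is the distance from (4, 4) to the farthest point.
Squared distances: 128, 2, 82, 162.
Maximum is 162, attained at (-5, -5).
r = √162 ≈ 12.728.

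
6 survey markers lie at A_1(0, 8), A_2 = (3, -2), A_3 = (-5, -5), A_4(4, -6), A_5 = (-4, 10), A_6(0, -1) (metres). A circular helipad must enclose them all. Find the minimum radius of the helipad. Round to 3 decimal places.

8.944

By Welzl's lemma the MEC is supported by two points (diametrically opposite) or three points (on a circumcircle).
The farthest pair is A_4–A_5 with squared distance 320. The circle on this segment as diameter has centre (0, 2) and r² = 320/4 = 80.
Check A_1: distance² to centre = 36 ≤ 80, so it lies inside.
All remaining points lie in this disk, and no smaller disk contains both endpoints, so this is the minimum enclosing circle.
r = √80 ≈ 8.944.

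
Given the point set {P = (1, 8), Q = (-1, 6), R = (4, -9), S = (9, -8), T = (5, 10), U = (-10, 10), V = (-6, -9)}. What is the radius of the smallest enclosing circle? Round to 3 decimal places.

The minimum enclosing circle of a finite set is fixed by two of the points (as a diameter) or three (as a circumcircle).
The farthest pair is S–U with squared distance 685. The circle on this segment as diameter has centre (-0.5, 1) and r² = 685/4 = 171.25.
Check P: distance² to centre = 51.25 ≤ 171.25, so it lies inside.
All remaining points lie in this disk, and no smaller disk contains both endpoints, so this is the minimum enclosing circle.
r = √(171.25) ≈ 13.086.

13.086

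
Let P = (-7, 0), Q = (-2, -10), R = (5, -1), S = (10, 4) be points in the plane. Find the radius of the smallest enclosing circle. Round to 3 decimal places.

The minimum enclosing circle is determined by three boundary points: P, Q, S.
Their circumcentre is (89/38, -30/19) with r² = 129625/1444.
The farthest remaining point R is at distance² 10685/1444 ≤ 129625/1444.
r = √(129625/1444) ≈ 9.475.

9.475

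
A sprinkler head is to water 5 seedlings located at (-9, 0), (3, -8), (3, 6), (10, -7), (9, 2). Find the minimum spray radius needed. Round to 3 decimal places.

10.124

The farthest pair is (-9, 0)–(10, -7) with squared distance 410. The circle on this segment as diameter has centre (0.5, -3.5) and r² = 410/4 = 102.5.
Check (3, -8): distance² to centre = 26.5 ≤ 102.5, so it lies inside.
All remaining points lie in this disk, and no smaller disk contains both endpoints, so this is the minimum enclosing circle.
r = √(102.5) ≈ 10.124.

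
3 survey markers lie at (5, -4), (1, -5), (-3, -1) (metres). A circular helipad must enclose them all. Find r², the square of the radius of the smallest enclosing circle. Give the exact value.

18.25

Call the three points A, B, C in the order given.
Side lengths²: AB² = 17, AC² = 73, BC² = 32.
Since AC² = 73 ≥ 32 + 17 = 49, the angle opposite AC is not acute, so the smallest enclosing circle has AC as diameter.
Centre = midpoint of AC = (1, -2.5), r² = 73/4 = 18.25.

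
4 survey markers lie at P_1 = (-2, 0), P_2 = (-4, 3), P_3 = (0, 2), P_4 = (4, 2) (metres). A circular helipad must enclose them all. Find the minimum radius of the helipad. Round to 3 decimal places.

The farthest pair is P_2–P_4 with squared distance 65. The circle on this segment as diameter has centre (0, 2.5) and r² = 65/4 = 16.25.
Check P_1: distance² to centre = 10.25 ≤ 16.25, so it lies inside.
All remaining points lie in this disk, and no smaller disk contains both endpoints, so this is the minimum enclosing circle.
r = √(16.25) ≈ 4.031.

4.031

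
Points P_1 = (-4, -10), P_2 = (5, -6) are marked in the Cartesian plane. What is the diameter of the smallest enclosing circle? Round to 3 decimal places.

The smallest circle enclosing two points has them as diameter endpoints.
Centre = midpoint = (0.5, -8); r² = |P_1P_2|²/4 = 97/4 = 24.25.
Diameter = 2r = 2√(24.25) ≈ 9.849.

9.849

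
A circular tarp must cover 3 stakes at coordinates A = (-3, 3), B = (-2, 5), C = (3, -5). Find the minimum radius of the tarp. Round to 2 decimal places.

5.59

Side lengths²: AB² = 5, AC² = 100, BC² = 125.
Since BC² = 125 ≥ 100 + 5 = 105, the angle opposite BC is not acute, so the smallest enclosing circle has BC as diameter.
Centre = midpoint of BC = (0.5, 0), r² = 125/4 = 31.25.
r = √(31.25) ≈ 5.59.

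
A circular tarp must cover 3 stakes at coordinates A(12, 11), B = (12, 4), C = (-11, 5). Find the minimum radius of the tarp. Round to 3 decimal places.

11.896

Side lengths²: AB² = 49, AC² = 565, BC² = 530.
Since AC² = 565 < 530 + 49 = 579, the triangle is acute, so the smallest enclosing circle is the circumcircle.
Circumcentre = (29/46, 7.5), r² = 149725/1058.
r = √(149725/1058) ≈ 11.896.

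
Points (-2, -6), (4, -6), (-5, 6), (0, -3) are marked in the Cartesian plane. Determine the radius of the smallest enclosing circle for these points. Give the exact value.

7.5

A smallest enclosing disk is always determined by at most three of the input points on its boundary.
The farthest pair is (4, -6)–(-5, 6) with squared distance 225. The circle on this segment as diameter has centre (-0.5, 0) and r² = 225/4 = 56.25.
Check (-2, -6): distance² to centre = 38.25 ≤ 56.25, so it lies inside.
All remaining points lie in this disk, and no smaller disk contains both endpoints, so this is the minimum enclosing circle.
r = √(56.25) = 7.5.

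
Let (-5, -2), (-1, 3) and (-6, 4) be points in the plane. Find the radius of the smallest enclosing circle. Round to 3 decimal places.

3.424

Call the three points A, B, C in the order given.
Side lengths²: AB² = 41, AC² = 37, BC² = 26.
Since AB² = 41 < 37 + 26 = 63, the triangle is acute, so the smallest enclosing circle is the circumcircle.
Circumcentre = (-229/58, 73/58), r² = 19721/1682.
r = √(19721/1682) ≈ 3.424.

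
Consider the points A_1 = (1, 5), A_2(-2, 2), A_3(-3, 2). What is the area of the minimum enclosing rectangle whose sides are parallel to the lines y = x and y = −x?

In coordinates u = x + y, v = x − y the rectangle is axis-aligned; the map (x,y)→(u,v) scales areas by 2.
u-values: 6, 0, -1; range = 6 − (-1) = 7.
v-values: -4, -4, -5; range = -4 − (-5) = 1.
Area = (7 × 1) / 2 = 3.5.

3.5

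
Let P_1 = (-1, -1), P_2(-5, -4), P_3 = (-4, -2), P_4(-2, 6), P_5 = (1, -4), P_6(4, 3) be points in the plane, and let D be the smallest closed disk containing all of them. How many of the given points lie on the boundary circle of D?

The minimum enclosing circle is determined by three boundary points: P_2, P_4, P_6.
Their circumcentre is (-51/46, 13/46) with r² = 35425/1058.
The farthest remaining point P_5 is at distance² 24109/1058 ≤ 35425/1058.
The points at distance exactly r from the centre are P_2, P_4, P_6 — 3 points.

3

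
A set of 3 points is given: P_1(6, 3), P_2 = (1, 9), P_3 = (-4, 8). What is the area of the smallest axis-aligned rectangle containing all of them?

60

x ranges over [-4, 6], width 10.
y ranges over [3, 9], height 6.
Area = 10 × 6 = 60.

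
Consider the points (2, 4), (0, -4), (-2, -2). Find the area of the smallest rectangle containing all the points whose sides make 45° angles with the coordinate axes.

In coordinates u = x + y, v = x − y the rectangle is axis-aligned; the map (x,y)→(u,v) scales areas by 2.
u-values: 6, -4, -4; range = 6 − (-4) = 10.
v-values: -2, 4, 0; range = 4 − (-2) = 6.
Area = (10 × 6) / 2 = 30.

30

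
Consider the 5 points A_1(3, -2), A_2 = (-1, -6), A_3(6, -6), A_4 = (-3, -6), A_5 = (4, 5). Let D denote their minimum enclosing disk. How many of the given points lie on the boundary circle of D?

A smallest enclosing disk is always determined by at most three of the input points on its boundary.
The minimum enclosing circle is determined by three boundary points: A_3, A_4, A_5.
Their circumcentre is (1.5, -25/22) with r² = 10625/242.
The farthest remaining point A_2 is at distance² 7237/242 ≤ 10625/242.
The points at distance exactly r from the centre are A_3, A_4, A_5 — 3 points.

3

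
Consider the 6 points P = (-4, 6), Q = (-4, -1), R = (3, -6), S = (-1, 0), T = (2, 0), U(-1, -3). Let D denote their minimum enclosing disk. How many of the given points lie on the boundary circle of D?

2

By Welzl's lemma the MEC is supported by two points (diametrically opposite) or three points (on a circumcircle).
The farthest pair is P–R with squared distance 193. The circle on this segment as diameter has centre (-0.5, 0) and r² = 193/4 = 48.25.
Check Q: distance² to centre = 13.25 ≤ 48.25, so it lies inside.
All remaining points lie in this disk, and no smaller disk contains both endpoints, so this is the minimum enclosing circle.
The points at distance exactly r from the centre are P, R — 2 points.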